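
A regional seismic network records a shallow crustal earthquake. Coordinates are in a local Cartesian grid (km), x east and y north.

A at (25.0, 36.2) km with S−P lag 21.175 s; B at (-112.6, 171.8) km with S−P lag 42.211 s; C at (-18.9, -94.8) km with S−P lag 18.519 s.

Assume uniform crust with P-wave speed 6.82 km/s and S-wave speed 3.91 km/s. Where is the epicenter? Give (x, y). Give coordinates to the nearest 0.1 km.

149.9 km east, -112.3 km north

Distance from S−P lag: d = Δt · v_P v_S / (v_P − v_S) = Δt · (6.82·3.91)/(6.82−3.91) ≈ 9.1636·Δt.
So d_A = 194.04, d_B = 386.81, d_C = 169.70 km.
Circle about each station: (x − 25.0)² + (y − 36.2)² = 194.04²; (x + 112.6)² + (y − 171.8)² = 386.81²; (x + 18.9)² + (y + 94.8)² = 169.70².
Subtracting the A equation from the B and C equations removes the quadratic terms:
-275.2 x + 271.2 y = -71711.89
-87.8 x − 262.0 y = 16262.24
Solving the 2×2 system: x ≈ 149.9, y ≈ -112.3 km.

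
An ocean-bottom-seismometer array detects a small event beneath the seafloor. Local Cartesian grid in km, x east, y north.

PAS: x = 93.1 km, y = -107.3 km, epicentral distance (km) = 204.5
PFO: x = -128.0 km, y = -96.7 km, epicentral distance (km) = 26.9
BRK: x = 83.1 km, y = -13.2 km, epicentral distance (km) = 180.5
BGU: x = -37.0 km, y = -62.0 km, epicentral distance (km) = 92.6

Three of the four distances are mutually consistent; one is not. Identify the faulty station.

Solve using three stations at a time. Using PAS, PFO, BGU (subtract circle equations pairwise → linear system) gives (x, y) ≈ (-111.1, -117.4).
Distances from that point to each station vs reported:
  PAS: calculated 204.5 vs reported 204.5 → residual 0.0 km
  PFO: calculated 26.7 vs reported 26.9 → residual 0.2 km
  BRK: calculated 220.4 vs reported 180.5 → residual 39.9 km
  BGU: calculated 92.5 vs reported 92.6 → residual 0.1 km
PAS, PFO, BGU are mutually consistent (residuals ≈ 0); BRK is off by 39.9 km.

BRK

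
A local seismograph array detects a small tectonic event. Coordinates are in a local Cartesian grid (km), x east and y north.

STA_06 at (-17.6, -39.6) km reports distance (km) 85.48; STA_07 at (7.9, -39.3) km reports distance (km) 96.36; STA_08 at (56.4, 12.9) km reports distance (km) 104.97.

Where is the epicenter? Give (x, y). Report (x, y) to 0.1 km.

(-44.6, 41.5)

Circle about each station: (x + 17.6)² + (y + 39.6)² = 85.48²; (x − 7.9)² + (y + 39.3)² = 96.36²; (x − 56.4)² + (y − 12.9)² = 104.97².
Subtracting the STA_06 equation from the STA_07 and STA_08 equations removes the quadratic terms:
51.0 x + 0.6 y = -2249.44
148.0 x + 105.0 y = -2242.42
Solving the 2×2 system: x ≈ -44.6, y ≈ 41.5 km.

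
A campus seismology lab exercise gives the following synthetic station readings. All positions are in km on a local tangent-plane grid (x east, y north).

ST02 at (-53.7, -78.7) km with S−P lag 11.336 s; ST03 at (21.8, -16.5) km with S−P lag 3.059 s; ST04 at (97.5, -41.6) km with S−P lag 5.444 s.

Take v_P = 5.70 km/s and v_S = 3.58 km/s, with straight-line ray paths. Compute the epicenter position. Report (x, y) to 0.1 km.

45.7 km east, -33.7 km north

Distance from S−P lag: d = Δt · v_P v_S / (v_P − v_S) = Δt · (5.70·3.58)/(5.70−3.58) ≈ 9.6255·Δt.
So d_ST02 = 109.11, d_ST03 = 29.44, d_ST04 = 52.40 km.
Circle about each station: (x + 53.7)² + (y + 78.7)² = 109.11²; (x − 21.8)² + (y + 16.5)² = 29.44²; (x − 97.5)² + (y + 41.6)² = 52.40².
Subtracting the ST02 equation from the ST03 and ST04 equations removes the quadratic terms:
151.0 x + 124.4 y = 2708.39
302.4 x + 74.2 y = 11318.66
Solving the 2×2 system: x ≈ 45.7, y ≈ -33.7 km.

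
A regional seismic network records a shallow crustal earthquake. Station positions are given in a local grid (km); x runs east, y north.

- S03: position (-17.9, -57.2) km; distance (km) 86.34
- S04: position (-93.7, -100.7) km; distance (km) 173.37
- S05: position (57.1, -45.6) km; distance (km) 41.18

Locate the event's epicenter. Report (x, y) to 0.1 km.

Circle about each station: (x + 17.9)² + (y + 57.2)² = 86.34²; (x + 93.7)² + (y + 100.7)² = 173.37²; (x − 57.1)² + (y + 45.6)² = 41.18².
Subtracting the S03 equation from the S04 and S05 equations removes the quadratic terms:
-151.6 x − 87.0 y = -7274.63
150.0 x + 23.2 y = 7506.32
Solving the 2×2 system: x ≈ 50.8, y ≈ -4.9 km.
Check against S03 (with the unrounded x, y): √((x + 17.9)²+(y + 57.2)²) = 86.34 ≈ 86.34 km. ✓

50.8 km east, -4.9 km north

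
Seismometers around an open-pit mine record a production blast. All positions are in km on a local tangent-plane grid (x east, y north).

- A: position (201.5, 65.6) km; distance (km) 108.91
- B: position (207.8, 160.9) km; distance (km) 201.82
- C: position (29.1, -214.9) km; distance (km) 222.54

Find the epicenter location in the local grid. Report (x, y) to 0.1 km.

Circle about each station: (x − 201.5)² + (y − 65.6)² = 108.91²; (x − 207.8)² + (y − 160.9)² = 201.82²; (x − 29.1)² + (y + 214.9)² = 222.54².
Subtracting the A equation from the B and C equations removes the quadratic terms:
12.6 x + 190.6 y = -4705.88
-344.8 x − 561.0 y = -35539.45
Solving the 2×2 system: x ≈ 160.5, y ≈ -35.3 km.
Check against A (with the unrounded x, y): √((x − 201.5)²+(y − 65.6)²) = 108.91 ≈ 108.91 km. ✓

160.5 km east, -35.3 km north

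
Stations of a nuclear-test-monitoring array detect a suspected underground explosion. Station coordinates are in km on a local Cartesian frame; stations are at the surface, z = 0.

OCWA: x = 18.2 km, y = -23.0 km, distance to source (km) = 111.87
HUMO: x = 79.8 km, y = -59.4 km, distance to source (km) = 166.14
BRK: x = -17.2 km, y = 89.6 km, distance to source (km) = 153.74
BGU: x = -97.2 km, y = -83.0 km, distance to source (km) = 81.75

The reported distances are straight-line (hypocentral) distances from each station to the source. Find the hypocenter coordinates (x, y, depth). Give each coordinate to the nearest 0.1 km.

x ≈ -72.1 km, y ≈ -38.9 km, depth ≈ 64.1 km

Each station gives a sphere (x−x_i)² + (y−y_i)² + z² = d_i² (stations at z=0).
Subtracting the OCWA sphere from HUMO and BRK: z² cancels, leaving linear equations in x and y:
123.2 x − 72.8 y = -6051.44
-70.8 x + 225.2 y = -3657.33
Solving: x ≈ -72.112, y ≈ -38.911 km (keep extra digits for the depth step; rounded: -72.1, -38.9).
Then from the OCWA sphere: z² = 111.87² − (x − 18.2)² − (y + 23.0)² with x = -72.112, y = -38.911, so z ≈ 64.074 ≈ 64.1 km.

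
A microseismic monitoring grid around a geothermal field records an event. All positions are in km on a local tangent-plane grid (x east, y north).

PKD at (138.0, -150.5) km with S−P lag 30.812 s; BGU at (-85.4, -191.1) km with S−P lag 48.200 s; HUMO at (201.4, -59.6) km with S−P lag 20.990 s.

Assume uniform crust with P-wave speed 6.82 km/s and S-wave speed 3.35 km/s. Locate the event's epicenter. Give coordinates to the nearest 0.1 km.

Distance from S−P lag: d = Δt · v_P v_S / (v_P − v_S) = Δt · (6.82·3.35)/(6.82−3.35) ≈ 6.5841·Δt.
So d_PKD = 202.87, d_BGU = 317.36, d_HUMO = 138.20 km.
Circle about each station: (x − 138.0)² + (y + 150.5)² = 202.87²; (x + 85.4)² + (y + 191.1)² = 317.36²; (x − 201.4)² + (y + 59.6)² = 138.20².
Subtracting the PKD equation from the BGU and HUMO equations removes the quadratic terms:
-446.8 x − 81.2 y = -57443.01
126.8 x + 181.8 y = 24476.87
Solving the 2×2 system: x ≈ 119.2, y ≈ 51.5 km.

(119.2, 51.5)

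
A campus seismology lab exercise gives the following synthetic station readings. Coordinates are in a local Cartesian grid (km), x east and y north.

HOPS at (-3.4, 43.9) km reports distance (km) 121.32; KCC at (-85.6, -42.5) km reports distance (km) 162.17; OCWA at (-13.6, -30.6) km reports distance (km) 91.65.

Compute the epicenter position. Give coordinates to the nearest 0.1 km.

Circle about each station: (x + 3.4)² + (y − 43.9)² = 121.32²; (x + 85.6)² + (y + 42.5)² = 162.17²; (x + 13.6)² + (y + 30.6)² = 91.65².
Subtracting the HOPS equation from the KCC and OCWA equations removes the quadratic terms:
-164.4 x − 172.8 y = -4385.73
-20.4 x − 149.0 y = 5501.37
Solving the 2×2 system: x ≈ 76.5, y ≈ -47.4 km.
Check against HOPS (with the unrounded x, y): √((x + 3.4)²+(y − 43.9)²) = 121.32 ≈ 121.32 km. ✓

x ≈ 76.5 km, y ≈ -47.4 km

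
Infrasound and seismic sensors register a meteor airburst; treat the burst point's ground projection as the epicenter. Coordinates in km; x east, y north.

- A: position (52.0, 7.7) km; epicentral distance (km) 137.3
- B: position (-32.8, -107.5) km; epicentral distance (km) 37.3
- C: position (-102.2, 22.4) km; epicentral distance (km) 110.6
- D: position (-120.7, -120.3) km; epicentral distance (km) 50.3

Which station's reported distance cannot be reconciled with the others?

Solve using three stations at a time. Using A, B, C (subtract circle equations pairwise → linear system) gives (x, y) ≈ (-55.4, -77.8).
Distances from that point to each station vs reported:
  A: calculated 137.3 vs reported 137.3 → residual 0.0 km
  B: calculated 37.3 vs reported 37.3 → residual 0.0 km
  C: calculated 110.6 vs reported 110.6 → residual 0.0 km
  D: calculated 77.9 vs reported 50.3 → residual 27.6 km
A, B, C are mutually consistent (residuals ≈ 0); D is off by 27.6 km.

D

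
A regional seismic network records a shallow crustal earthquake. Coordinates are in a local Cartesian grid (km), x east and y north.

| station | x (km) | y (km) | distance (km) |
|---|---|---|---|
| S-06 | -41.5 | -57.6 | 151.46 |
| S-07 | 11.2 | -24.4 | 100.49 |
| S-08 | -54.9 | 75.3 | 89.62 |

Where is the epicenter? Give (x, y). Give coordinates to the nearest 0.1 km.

x ≈ 34.7 km, y ≈ 73.3 km

Circle about each station: (x + 41.5)² + (y + 57.6)² = 151.46²; (x − 11.2)² + (y + 24.4)² = 100.49²; (x + 54.9)² + (y − 75.3)² = 89.62².
Subtracting pairs of circle equations eliminates x²+y² and gives linear equations (the radical axes):
105.4 x + 66.4 y = 8522.68
-26.8 x + 265.8 y = 18552.48
Solving the 2×2 system: x ≈ 34.7, y ≈ 73.3 km.
Check against S-06 (with the unrounded x, y): √((x + 41.5)²+(y + 57.6)²) = 151.45 ≈ 151.46 km. ✓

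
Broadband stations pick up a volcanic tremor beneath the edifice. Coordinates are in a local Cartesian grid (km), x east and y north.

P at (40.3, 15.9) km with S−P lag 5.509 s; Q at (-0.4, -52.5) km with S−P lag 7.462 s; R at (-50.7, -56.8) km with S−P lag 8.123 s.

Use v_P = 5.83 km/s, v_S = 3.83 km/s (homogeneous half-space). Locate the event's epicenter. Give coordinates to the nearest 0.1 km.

Distance from S−P lag: d = Δt · v_P v_S / (v_P − v_S) = Δt · (5.83·3.83)/(5.83−3.83) ≈ 11.1645·Δt.
So d_P = 61.50, d_Q = 83.31, d_R = 90.69 km.
Circle about each station: (x − 40.3)² + (y − 15.9)² = 61.50²; (x + 0.4)² + (y + 52.5)² = 83.31²; (x + 50.7)² + (y + 56.8)² = 90.69².
Subtracting the P equation from the Q and R equations removes the quadratic terms:
-81.4 x − 136.8 y = -2278.80
-182.0 x − 145.4 y = -522.60
Solving the 2×2 system: x ≈ -19.9, y ≈ 28.5 km.
Check against P (with the unrounded x, y): √((x − 40.3)²+(y − 15.9)²) = 61.50 ≈ 61.50 km. ✓

-19.9 km east, 28.5 km north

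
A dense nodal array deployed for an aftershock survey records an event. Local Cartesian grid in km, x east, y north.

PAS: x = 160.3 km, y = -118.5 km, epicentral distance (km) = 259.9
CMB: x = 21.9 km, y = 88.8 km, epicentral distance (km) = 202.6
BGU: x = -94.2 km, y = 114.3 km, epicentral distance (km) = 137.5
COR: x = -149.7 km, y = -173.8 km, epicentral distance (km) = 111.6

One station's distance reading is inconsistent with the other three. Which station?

BGU

Solve using three stations at a time. Using PAS, CMB, COR (subtract circle equations pairwise → linear system) gives (x, y) ≈ (-96.1, -75.9).
Distances from that point to each station vs reported:
  PAS: calculated 259.9 vs reported 259.9 → residual 0.0 km
  CMB: calculated 202.6 vs reported 202.6 → residual 0.0 km
  BGU: calculated 190.2 vs reported 137.5 → residual 52.7 km
  COR: calculated 111.6 vs reported 111.6 → residual 0.0 km
PAS, CMB, COR are mutually consistent (residuals ≈ 0); BGU is off by 52.7 km.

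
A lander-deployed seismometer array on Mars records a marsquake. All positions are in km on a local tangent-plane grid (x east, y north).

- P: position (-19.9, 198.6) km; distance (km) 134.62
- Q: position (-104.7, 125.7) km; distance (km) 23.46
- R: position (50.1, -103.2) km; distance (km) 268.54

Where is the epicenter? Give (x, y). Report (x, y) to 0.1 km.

-117.9 km east, 106.3 km north

Circle about each station: (x + 19.9)² + (y − 198.6)² = 134.62²; (x + 104.7)² + (y − 125.7)² = 23.46²; (x − 50.1)² + (y + 103.2)² = 268.54².
Subtracting the P equation from the Q and R equations removes the quadratic terms:
-169.6 x − 145.8 y = 4496.78
140.0 x − 603.6 y = -80668.91
Solving the 2×2 system: x ≈ -117.9, y ≈ 106.3 km.
Check against P (with the unrounded x, y): √((x + 19.9)²+(y − 198.6)²) = 134.62 ≈ 134.62 km. ✓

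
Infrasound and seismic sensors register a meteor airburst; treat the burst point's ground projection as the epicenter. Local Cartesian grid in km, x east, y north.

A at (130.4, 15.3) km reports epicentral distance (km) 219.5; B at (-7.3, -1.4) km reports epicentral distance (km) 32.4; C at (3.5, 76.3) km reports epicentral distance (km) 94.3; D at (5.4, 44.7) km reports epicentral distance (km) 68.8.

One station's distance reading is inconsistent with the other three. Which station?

A

Solve using three stations at a time. Using B, C, D (subtract circle equations pairwise → linear system) gives (x, y) ≈ (-38.7, -7.9).
Distances from that point to each station vs reported:
  A: calculated 170.7 vs reported 219.5 → residual 48.8 km
  B: calculated 32.1 vs reported 32.4 → residual 0.3 km
  C: calculated 94.2 vs reported 94.3 → residual 0.1 km
  D: calculated 68.6 vs reported 68.8 → residual 0.2 km
B, C, D are mutually consistent (residuals ≈ 0); A is off by 48.8 km.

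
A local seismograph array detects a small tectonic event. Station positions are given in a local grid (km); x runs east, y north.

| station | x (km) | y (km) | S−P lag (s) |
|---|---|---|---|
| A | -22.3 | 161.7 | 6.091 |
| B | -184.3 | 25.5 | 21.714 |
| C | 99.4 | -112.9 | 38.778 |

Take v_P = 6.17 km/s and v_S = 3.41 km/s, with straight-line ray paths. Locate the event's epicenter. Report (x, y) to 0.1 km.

-60.7 km east, 135.6 km north

Distance from S−P lag: d = Δt · v_P v_S / (v_P − v_S) = Δt · (6.17·3.41)/(6.17−3.41) ≈ 7.6231·Δt.
So d_A = 46.43, d_B = 165.53, d_C = 295.61 km.
Circle about each station: (x + 22.3)² + (y − 161.7)² = 46.43²; (x + 184.3)² + (y − 25.5)² = 165.53²; (x − 99.4)² + (y + 112.9)² = 295.61².
Subtracting the A equation from the B and C equations removes the quadratic terms:
-324.0 x − 272.4 y = -17271.88
243.4 x − 549.2 y = -89246.94
Solving the 2×2 system: x ≈ -60.7, y ≈ 135.6 km.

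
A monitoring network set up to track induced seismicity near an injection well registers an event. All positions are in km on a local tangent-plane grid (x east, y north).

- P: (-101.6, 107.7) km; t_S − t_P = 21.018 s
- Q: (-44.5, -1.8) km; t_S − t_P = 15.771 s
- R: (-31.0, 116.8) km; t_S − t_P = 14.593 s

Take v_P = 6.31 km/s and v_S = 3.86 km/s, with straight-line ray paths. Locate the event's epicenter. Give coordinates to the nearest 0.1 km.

x ≈ 101.0 km, y ≈ 56.6 km

Distance from S−P lag: d = Δt · v_P v_S / (v_P − v_S) = Δt · (6.31·3.86)/(6.31−3.86) ≈ 9.9415·Δt.
So d_P = 208.95, d_Q = 156.79, d_R = 145.08 km.
Circle about each station: (x + 101.6)² + (y − 107.7)² = 208.95²; (x + 44.5)² + (y + 1.8)² = 156.79²; (x + 31.0)² + (y − 116.8)² = 145.08².
Subtracting the P equation from the Q and R equations removes the quadratic terms:
114.2 x − 219.0 y = -861.36
141.2 x + 18.2 y = 15293.29
Solving the 2×2 system: x ≈ 101.0, y ≈ 56.6 km.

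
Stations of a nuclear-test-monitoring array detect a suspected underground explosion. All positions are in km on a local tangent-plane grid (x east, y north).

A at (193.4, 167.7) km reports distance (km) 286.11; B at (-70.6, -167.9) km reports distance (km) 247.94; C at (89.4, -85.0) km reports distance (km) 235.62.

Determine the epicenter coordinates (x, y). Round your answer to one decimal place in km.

x ≈ -78.9 km, y ≈ 79.9 km

Circle about each station: (x − 193.4)² + (y − 167.7)² = 286.11²; (x + 70.6)² + (y + 167.9)² = 247.94²; (x − 89.4)² + (y + 85.0)² = 235.62².
Subtracting the A equation from the B and C equations removes the quadratic terms:
-528.0 x − 671.2 y = -11967.39
-208.0 x − 505.4 y = -23967.34
Solving the 2×2 system: x ≈ -78.9, y ≈ 79.9 km.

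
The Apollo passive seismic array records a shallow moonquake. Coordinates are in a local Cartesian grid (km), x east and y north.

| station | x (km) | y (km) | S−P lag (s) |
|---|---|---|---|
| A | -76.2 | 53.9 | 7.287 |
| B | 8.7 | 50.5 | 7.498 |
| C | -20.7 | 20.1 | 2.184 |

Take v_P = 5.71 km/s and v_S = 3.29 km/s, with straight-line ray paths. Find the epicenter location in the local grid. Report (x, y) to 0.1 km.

Distance from S−P lag: d = Δt · v_P v_S / (v_P − v_S) = Δt · (5.71·3.29)/(5.71−3.29) ≈ 7.7628·Δt.
So d_A = 56.57, d_B = 58.21, d_C = 16.95 km.
Circle about each station: (x + 76.2)² + (y − 53.9)² = 56.57²; (x − 8.7)² + (y − 50.5)² = 58.21²; (x + 20.7)² + (y − 20.1)² = 16.95².
Subtracting pairs of circle equations eliminates x²+y² and gives linear equations (the radical axes):
169.8 x − 6.8 y = -6273.95
111.0 x − 67.6 y = -4966.29
Solving the 2×2 system: x ≈ -36.4, y ≈ 13.7 km.
Check against A (with the unrounded x, y): √((x + 76.2)²+(y − 53.9)²) = 56.57 ≈ 56.57 km. ✓

-36.4 km east, 13.7 km north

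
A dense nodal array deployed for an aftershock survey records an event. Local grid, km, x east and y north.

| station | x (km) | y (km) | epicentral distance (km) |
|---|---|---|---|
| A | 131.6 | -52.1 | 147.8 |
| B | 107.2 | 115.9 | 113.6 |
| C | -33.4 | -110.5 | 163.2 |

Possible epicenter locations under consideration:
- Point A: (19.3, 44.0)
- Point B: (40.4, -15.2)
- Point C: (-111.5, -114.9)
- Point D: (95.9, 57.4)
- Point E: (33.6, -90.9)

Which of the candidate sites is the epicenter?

For each candidate, compare |candidate − station| to the reported distance:
Point A: residuals A 0.0, B 0.0, C 0.0 → max 0.0 km
Point B: residuals A 49.4, B 33.5, C 42.7 → max 49.4 km
Point C: residuals A 103.3, B 204.4, C 85.0 → max 204.4 km
Point D: residuals A 32.6, B 54.0, C 48.7 → max 54.0 km
Point E: residuals A 42.4, B 105.9, C 93.4 → max 105.9 km
Only Point A has all residuals ≈ 0.

Point A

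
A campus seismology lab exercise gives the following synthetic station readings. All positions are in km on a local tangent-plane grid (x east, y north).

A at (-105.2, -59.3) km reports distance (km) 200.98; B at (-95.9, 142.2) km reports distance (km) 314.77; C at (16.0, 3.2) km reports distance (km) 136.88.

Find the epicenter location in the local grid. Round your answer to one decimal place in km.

(88.5, -112.9)

Circle about each station: (x + 105.2)² + (y + 59.3)² = 200.98²; (x + 95.9)² + (y − 142.2)² = 314.77²; (x − 16.0)² + (y − 3.2)² = 136.88².
Subtracting pairs of circle equations eliminates x²+y² and gives linear equations (the radical axes):
18.6 x + 403.0 y = -43853.07
242.4 x + 125.0 y = 7339.54
Solving the 2×2 system: x ≈ 88.5, y ≈ -112.9 km.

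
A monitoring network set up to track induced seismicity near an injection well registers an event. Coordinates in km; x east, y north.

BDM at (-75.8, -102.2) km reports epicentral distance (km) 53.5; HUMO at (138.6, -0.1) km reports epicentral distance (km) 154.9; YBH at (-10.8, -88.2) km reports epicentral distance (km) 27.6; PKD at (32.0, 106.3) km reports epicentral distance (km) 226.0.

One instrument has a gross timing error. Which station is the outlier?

Solve using three stations at a time. Using BDM, YBH, PKD (subtract circle equations pairwise → linear system) gives (x, y) ≈ (-23.3, -112.8).
Distances from that point to each station vs reported:
  BDM: calculated 53.5 vs reported 53.5 → residual 0.0 km
  HUMO: calculated 197.3 vs reported 154.9 → residual 42.4 km
  YBH: calculated 27.6 vs reported 27.6 → residual 0.0 km
  PKD: calculated 226.0 vs reported 226.0 → residual 0.0 km
BDM, YBH, PKD are mutually consistent (residuals ≈ 0); HUMO is off by 42.4 km.

HUMO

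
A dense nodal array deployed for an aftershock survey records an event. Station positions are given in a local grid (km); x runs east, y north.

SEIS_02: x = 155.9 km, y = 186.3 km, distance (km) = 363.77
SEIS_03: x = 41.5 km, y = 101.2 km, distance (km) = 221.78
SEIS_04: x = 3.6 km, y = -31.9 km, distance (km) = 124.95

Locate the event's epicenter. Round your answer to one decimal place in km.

(-119.9, -50.9)

Circle about each station: (x − 155.9)² + (y − 186.3)² = 363.77²; (x − 41.5)² + (y − 101.2)² = 221.78²; (x − 3.6)² + (y + 31.9)² = 124.95².
Subtracting the SEIS_02 equation from the SEIS_03 and SEIS_04 equations removes the quadratic terms:
-228.8 x − 170.2 y = 36093.43
-304.6 x − 436.4 y = 58734.18
Solving the 2×2 system: x ≈ -119.9, y ≈ -50.9 km.
Check against SEIS_02 (with the unrounded x, y): √((x − 155.9)²+(y − 186.3)²) = 363.76 ≈ 363.77 km. ✓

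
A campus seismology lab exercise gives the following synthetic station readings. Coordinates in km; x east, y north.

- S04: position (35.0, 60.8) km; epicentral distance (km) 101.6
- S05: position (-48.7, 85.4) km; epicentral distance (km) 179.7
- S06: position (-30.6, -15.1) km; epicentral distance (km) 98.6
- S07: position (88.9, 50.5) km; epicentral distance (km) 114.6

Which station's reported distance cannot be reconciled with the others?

Solve using three stations at a time. Using S05, S06, S07 (subtract circle equations pairwise → linear system) gives (x, y) ≈ (57.3, -59.7).
Distances from that point to each station vs reported:
  S04: calculated 122.5 vs reported 101.6 → residual 20.9 km
  S05: calculated 179.7 vs reported 179.7 → residual 0.0 km
  S06: calculated 98.6 vs reported 98.6 → residual 0.0 km
  S07: calculated 114.6 vs reported 114.6 → residual 0.0 km
S05, S06, S07 are mutually consistent (residuals ≈ 0); S04 is off by 20.9 km.

S04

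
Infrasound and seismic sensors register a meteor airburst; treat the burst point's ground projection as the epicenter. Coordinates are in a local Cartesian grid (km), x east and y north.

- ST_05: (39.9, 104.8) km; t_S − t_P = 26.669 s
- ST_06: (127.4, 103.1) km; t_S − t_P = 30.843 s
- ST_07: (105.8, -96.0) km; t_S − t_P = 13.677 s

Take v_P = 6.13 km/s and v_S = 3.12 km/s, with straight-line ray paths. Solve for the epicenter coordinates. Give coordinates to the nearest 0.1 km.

Distance from S−P lag: d = Δt · v_P v_S / (v_P − v_S) = Δt · (6.13·3.12)/(6.13−3.12) ≈ 6.3540·Δt.
So d_ST_05 = 169.46, d_ST_06 = 195.98, d_ST_07 = 86.90 km.
Circle about each station: (x − 39.9)² + (y − 104.8)² = 169.46²; (x − 127.4)² + (y − 103.1)² = 195.98²; (x − 105.8)² + (y + 96.0)² = 86.90².
Subtracting pairs of circle equations eliminates x²+y² and gives linear equations (the radical axes):
175.0 x − 3.4 y = 4593.85
131.8 x − 401.6 y = 28999.67
Solving the 2×2 system: x ≈ 25.0, y ≈ -64.0 km.

x ≈ 25.0 km, y ≈ -64.0 km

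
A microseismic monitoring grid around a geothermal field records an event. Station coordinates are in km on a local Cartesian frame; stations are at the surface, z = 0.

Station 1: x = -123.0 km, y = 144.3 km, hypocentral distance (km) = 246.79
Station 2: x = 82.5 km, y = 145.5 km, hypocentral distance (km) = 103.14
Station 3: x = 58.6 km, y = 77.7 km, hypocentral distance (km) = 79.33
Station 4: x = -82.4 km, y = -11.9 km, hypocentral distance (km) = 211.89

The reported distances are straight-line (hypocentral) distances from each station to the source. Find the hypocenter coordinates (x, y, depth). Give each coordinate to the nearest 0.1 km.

x ≈ 102.5 km, y ≈ 68.3 km, depth ≈ 65.4 km

Each station gives a sphere (x−x_i)² + (y−y_i)² + z² = d_i² (stations at z=0).
Subtracting the Station 1 sphere from Station 2 and Station 3: z² cancels, leaving linear equations in x and y:
411.0 x + 2.4 y = 42292.45
363.2 x − 133.2 y = 28131.82
Solving: x ≈ 102.503, y ≈ 68.297 km (keep extra digits for the depth step; rounded: 102.5, 68.3).
Then from the Station 1 sphere: z² = 246.79² − (x + 123.0)² − (y − 144.3)² with x = 102.503, y = 68.297, so z ≈ 65.401 ≈ 65.4 km.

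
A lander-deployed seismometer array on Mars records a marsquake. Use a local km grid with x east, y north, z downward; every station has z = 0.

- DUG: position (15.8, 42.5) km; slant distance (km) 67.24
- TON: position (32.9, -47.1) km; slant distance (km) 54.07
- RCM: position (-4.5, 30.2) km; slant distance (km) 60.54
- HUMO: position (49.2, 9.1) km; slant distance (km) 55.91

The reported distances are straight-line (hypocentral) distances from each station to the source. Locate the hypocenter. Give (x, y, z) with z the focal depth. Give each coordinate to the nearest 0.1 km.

(14.5, -13.1, 37.8)

Each station gives a sphere (x−x_i)² + (y−y_i)² + z² = d_i² (stations at z=0).
Subtracting the DUG sphere from TON and RCM: z² cancels, leaving linear equations in x and y:
34.2 x − 179.2 y = 2842.58
-40.6 x − 24.6 y = -267.47
Solving: x ≈ 14.520, y ≈ -13.091 km (keep extra digits for the depth step; rounded: 14.5, -13.1).
Then from the DUG sphere: z² = 67.24² − (x − 15.8)² − (y − 42.5)² with x = 14.520, y = -13.091, so z ≈ 37.805 ≈ 37.8 km.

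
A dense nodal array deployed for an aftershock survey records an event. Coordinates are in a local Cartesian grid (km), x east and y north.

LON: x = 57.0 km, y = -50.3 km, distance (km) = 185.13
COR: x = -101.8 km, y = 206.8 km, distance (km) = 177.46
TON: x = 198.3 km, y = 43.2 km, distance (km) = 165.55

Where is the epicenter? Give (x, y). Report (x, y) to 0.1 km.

Circle about each station: (x − 57.0)² + (y + 50.3)² = 185.13²; (x + 101.8)² + (y − 206.8)² = 177.46²; (x − 198.3)² + (y − 43.2)² = 165.55².
Subtracting pairs of circle equations eliminates x²+y² and gives linear equations (the radical axes):
-317.6 x + 514.2 y = 50131.46
282.6 x + 187.0 y = 42276.35
Solving the 2×2 system: x ≈ 60.4, y ≈ 134.8 km.

60.4 km east, 134.8 km north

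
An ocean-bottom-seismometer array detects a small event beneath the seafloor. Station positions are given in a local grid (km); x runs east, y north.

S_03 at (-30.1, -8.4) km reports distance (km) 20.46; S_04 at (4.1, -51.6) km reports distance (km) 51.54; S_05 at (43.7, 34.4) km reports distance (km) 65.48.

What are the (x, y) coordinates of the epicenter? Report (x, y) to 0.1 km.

(-10.6, -2.2)

Circle about each station: (x + 30.1)² + (y + 8.4)² = 20.46²; (x − 4.1)² + (y + 51.6)² = 51.54²; (x − 43.7)² + (y − 34.4)² = 65.48².
Subtracting pairs of circle equations eliminates x²+y² and gives linear equations (the radical axes):
68.4 x − 86.4 y = -534.96
147.6 x + 85.6 y = -1752.54
Solving the 2×2 system: x ≈ -10.6, y ≈ -2.2 km.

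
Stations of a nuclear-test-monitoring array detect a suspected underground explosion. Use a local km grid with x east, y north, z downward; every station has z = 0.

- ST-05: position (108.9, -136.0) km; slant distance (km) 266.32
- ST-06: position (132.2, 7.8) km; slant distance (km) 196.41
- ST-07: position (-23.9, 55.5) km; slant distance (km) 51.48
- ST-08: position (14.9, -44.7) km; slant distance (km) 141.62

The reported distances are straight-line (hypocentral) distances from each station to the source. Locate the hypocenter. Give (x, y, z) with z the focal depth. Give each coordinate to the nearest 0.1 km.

Each station gives a sphere (x−x_i)² + (y−y_i)² + z² = d_i² (stations at z=0).
Subtracting the ST-05 sphere from ST-06 and ST-07: z² cancels, leaving linear equations in x and y:
46.6 x + 287.6 y = 19531.92
-265.6 x + 383.0 y = 41572.40
Solving: x ≈ -47.493, y ≈ 75.609 km (keep extra digits for the depth step; rounded: -47.5, 75.6).
Then from the ST-05 sphere: z² = 266.32² − (x − 108.9)² − (y + 136.0)² with x = -47.493, y = 75.609, so z ≈ 41.100 ≈ 41.1 km.

x ≈ -47.5 km, y ≈ 75.6 km, depth ≈ 41.1 km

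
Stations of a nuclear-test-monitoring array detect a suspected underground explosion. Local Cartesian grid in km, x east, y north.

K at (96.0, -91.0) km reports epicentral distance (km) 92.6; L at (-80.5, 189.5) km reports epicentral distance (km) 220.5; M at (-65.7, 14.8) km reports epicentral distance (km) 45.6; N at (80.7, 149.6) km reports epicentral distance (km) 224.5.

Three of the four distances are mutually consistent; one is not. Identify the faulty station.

K

Solve using three stations at a time. Using L, M, N (subtract circle equations pairwise → linear system) gives (x, y) ≈ (-54.7, -29.5).
Distances from that point to each station vs reported:
  K: calculated 162.8 vs reported 92.6 → residual 70.2 km
  L: calculated 220.5 vs reported 220.5 → residual 0.0 km
  M: calculated 45.6 vs reported 45.6 → residual 0.0 km
  N: calculated 224.5 vs reported 224.5 → residual 0.0 km
L, M, N are mutually consistent (residuals ≈ 0); K is off by 70.2 km.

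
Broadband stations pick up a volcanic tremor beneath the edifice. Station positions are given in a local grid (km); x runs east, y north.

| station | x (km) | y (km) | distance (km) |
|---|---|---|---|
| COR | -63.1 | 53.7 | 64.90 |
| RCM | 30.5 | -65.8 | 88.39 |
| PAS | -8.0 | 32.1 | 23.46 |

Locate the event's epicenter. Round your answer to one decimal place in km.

Circle about each station: (x + 63.1)² + (y − 53.7)² = 64.90²; (x − 30.5)² + (y + 65.8)² = 88.39²; (x + 8.0)² + (y − 32.1)² = 23.46².
Subtracting pairs of circle equations eliminates x²+y² and gives linear equations (the radical axes):
187.2 x − 239.0 y = -5206.19
110.2 x − 43.2 y = -2109.25
Solving the 2×2 system: x ≈ -15.3, y ≈ 9.8 km.
Check against COR (with the unrounded x, y): √((x + 63.1)²+(y − 53.7)²) = 64.90 ≈ 64.90 km. ✓

(-15.3, 9.8)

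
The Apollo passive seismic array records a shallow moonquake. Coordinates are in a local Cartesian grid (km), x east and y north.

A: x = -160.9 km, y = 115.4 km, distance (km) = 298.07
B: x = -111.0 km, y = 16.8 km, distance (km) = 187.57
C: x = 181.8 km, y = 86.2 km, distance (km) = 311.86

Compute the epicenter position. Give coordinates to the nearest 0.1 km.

(-23.1, -148.9)

Circle about each station: (x + 160.9)² + (y − 115.4)² = 298.07²; (x + 111.0)² + (y − 16.8)² = 187.57²; (x − 181.8)² + (y − 86.2)² = 311.86².
Subtracting the A equation from the B and C equations removes the quadratic terms:
99.8 x − 197.2 y = 27060.49
685.4 x − 58.4 y = -7135.22
Solving the 2×2 system: x ≈ -23.1, y ≈ -148.9 km.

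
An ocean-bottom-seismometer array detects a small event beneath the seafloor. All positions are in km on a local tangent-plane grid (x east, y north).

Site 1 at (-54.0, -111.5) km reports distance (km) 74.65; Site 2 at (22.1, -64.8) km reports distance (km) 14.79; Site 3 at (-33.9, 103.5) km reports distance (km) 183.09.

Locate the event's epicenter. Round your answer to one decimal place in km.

Circle about each station: (x + 54.0)² + (y + 111.5)² = 74.65²; (x − 22.1)² + (y + 64.8)² = 14.79²; (x + 33.9)² + (y − 103.5)² = 183.09².
Subtracting pairs of circle equations eliminates x²+y² and gives linear equations (the radical axes):
152.2 x + 93.4 y = -5306.92
40.2 x + 430.0 y = -31436.12
Solving the 2×2 system: x ≈ 10.6, y ≈ -74.1 km.

(10.6, -74.1)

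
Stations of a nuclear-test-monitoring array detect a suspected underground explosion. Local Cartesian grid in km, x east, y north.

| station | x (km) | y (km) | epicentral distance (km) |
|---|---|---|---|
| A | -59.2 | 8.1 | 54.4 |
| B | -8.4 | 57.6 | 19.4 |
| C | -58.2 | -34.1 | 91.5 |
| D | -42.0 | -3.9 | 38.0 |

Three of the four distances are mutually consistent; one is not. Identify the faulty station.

D

Solve using three stations at a time. Using A, B, C (subtract circle equations pairwise → linear system) gives (x, y) ≈ (-26.9, 51.9).
Distances from that point to each station vs reported:
  A: calculated 54.4 vs reported 54.4 → residual 0.0 km
  B: calculated 19.4 vs reported 19.4 → residual 0.0 km
  C: calculated 91.5 vs reported 91.5 → residual 0.0 km
  D: calculated 57.8 vs reported 38.0 → residual 19.8 km
A, B, C are mutually consistent (residuals ≈ 0); D is off by 19.8 km.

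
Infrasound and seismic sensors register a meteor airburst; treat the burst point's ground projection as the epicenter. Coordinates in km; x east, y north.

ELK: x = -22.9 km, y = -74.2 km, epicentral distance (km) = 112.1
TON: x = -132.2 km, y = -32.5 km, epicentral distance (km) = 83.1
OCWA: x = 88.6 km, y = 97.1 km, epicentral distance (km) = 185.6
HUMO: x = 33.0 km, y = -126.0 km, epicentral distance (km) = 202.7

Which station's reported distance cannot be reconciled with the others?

ELK

Solve using three stations at a time. Using TON, OCWA, HUMO (subtract circle equations pairwise → linear system) gives (x, y) ≈ (-87.1, 37.3).
Distances from that point to each station vs reported:
  ELK: calculated 128.7 vs reported 112.1 → residual 16.6 km
  TON: calculated 83.1 vs reported 83.1 → residual 0.0 km
  OCWA: calculated 185.6 vs reported 185.6 → residual 0.0 km
  HUMO: calculated 202.7 vs reported 202.7 → residual 0.0 km
TON, OCWA, HUMO are mutually consistent (residuals ≈ 0); ELK is off by 16.6 km.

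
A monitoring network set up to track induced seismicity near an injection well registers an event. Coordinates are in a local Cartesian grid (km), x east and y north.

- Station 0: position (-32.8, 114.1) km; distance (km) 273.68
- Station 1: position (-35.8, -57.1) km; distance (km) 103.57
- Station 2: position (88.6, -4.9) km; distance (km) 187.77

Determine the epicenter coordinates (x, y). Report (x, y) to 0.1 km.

Circle about each station: (x + 32.8)² + (y − 114.1)² = 273.68²; (x + 35.8)² + (y + 57.1)² = 103.57²; (x − 88.6)² + (y + 4.9)² = 187.77².
Subtracting pairs of circle equations eliminates x²+y² and gives linear equations (the radical axes):
-6.0 x − 342.4 y = 54621.40
242.8 x − 238.0 y = 33422.49
Solving the 2×2 system: x ≈ -18.4, y ≈ -159.2 km.
Check against Station 0 (with the unrounded x, y): √((x + 32.8)²+(y − 114.1)²) = 273.68 ≈ 273.68 km. ✓

-18.4 km east, -159.2 km north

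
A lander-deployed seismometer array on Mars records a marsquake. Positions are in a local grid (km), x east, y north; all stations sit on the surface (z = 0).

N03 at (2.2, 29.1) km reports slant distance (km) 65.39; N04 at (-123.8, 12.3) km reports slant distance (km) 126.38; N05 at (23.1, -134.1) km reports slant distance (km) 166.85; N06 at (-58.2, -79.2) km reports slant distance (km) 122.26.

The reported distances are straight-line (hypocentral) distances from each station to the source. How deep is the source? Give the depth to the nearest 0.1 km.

Each station gives a sphere (x−x_i)² + (y−y_i)² + z² = d_i² (stations at z=0).
Subtracting the N03 sphere from N04 and N05: z² cancels, leaving linear equations in x and y:
-252.0 x − 33.6 y = 2930.03
41.8 x − 326.4 y = -5898.30
Solving: x ≈ -13.801, y ≈ 16.303 km (keep extra digits for the depth step; rounded: -13.8, 16.3).
Then from the N03 sphere: z² = 65.39² − (x − 2.2)² − (y − 29.1)² with x = -13.801, y = 16.303, so z ≈ 62.097 ≈ 62.1 km.
Check against N06 (with the unrounded solution): distance 122.26 ≈ 122.26 km. ✓

z ≈ 62.1 km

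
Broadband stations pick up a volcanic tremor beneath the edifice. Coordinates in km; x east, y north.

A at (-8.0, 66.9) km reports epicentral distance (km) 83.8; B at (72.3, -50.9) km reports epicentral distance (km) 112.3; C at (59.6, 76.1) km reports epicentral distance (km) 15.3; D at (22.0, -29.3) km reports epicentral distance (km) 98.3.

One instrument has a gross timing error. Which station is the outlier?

Solve using three stations at a time. Using B, C, D (subtract circle equations pairwise → linear system) gives (x, y) ≈ (61.2, 60.9).
Distances from that point to each station vs reported:
  A: calculated 69.5 vs reported 83.8 → residual 14.3 km
  B: calculated 112.3 vs reported 112.3 → residual 0.0 km
  C: calculated 15.3 vs reported 15.3 → residual 0.0 km
  D: calculated 98.3 vs reported 98.3 → residual 0.0 km
B, C, D are mutually consistent (residuals ≈ 0); A is off by 14.3 km.

A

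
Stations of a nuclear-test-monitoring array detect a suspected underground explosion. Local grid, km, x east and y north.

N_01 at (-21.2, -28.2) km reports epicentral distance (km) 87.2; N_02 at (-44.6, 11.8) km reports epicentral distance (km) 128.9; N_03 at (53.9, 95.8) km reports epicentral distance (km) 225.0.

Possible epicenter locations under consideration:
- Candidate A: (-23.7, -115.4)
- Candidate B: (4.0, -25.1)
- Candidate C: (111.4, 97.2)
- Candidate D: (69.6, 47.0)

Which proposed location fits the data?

Candidate A

For each candidate, compare |candidate − station| to the reported distance:
Candidate A: residuals N_01 0.0, N_02 0.0, N_03 0.0 → max 0.0 km
Candidate B: residuals N_01 61.8, N_02 67.9, N_03 94.2 → max 94.2 km
Candidate C: residuals N_01 95.3, N_02 48.9, N_03 167.5 → max 167.5 km
Candidate D: residuals N_01 30.7, N_02 9.4, N_03 173.7 → max 173.7 km
Only Candidate A has all residuals ≈ 0.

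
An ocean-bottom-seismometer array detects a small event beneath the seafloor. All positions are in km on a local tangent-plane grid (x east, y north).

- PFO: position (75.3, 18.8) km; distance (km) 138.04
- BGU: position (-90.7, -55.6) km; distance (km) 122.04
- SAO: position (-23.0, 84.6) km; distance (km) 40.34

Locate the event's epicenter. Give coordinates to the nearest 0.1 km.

Circle about each station: (x − 75.3)² + (y − 18.8)² = 138.04²; (x + 90.7)² + (y + 55.6)² = 122.04²; (x + 23.0)² + (y − 84.6)² = 40.34².
Subtracting pairs of circle equations eliminates x²+y² and gives linear equations (the radical axes):
-332.0 x − 148.8 y = 9455.60
-196.6 x + 131.6 y = 19090.36
Solving the 2×2 system: x ≈ -56.0, y ≈ 61.4 km.
Check against PFO (with the unrounded x, y): √((x − 75.3)²+(y − 18.8)²) = 138.04 ≈ 138.04 km. ✓

x ≈ -56.0 km, y ≈ 61.4 km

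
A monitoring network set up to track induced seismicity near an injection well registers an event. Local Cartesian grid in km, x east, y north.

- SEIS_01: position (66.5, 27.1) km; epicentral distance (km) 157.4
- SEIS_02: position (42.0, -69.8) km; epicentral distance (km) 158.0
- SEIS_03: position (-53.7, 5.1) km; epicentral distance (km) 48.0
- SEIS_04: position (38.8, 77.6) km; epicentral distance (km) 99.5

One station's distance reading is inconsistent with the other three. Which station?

SEIS_01

Solve using three stations at a time. Using SEIS_02, SEIS_03, SEIS_04 (subtract circle equations pairwise → linear system) gives (x, y) ≈ (-57.5, 52.9).
Distances from that point to each station vs reported:
  SEIS_01: calculated 126.7 vs reported 157.4 → residual 30.7 km
  SEIS_02: calculated 158.0 vs reported 158.0 → residual 0.0 km
  SEIS_03: calculated 47.9 vs reported 48.0 → residual 0.1 km
  SEIS_04: calculated 99.5 vs reported 99.5 → residual 0.0 km
SEIS_02, SEIS_03, SEIS_04 are mutually consistent (residuals ≈ 0); SEIS_01 is off by 30.7 km.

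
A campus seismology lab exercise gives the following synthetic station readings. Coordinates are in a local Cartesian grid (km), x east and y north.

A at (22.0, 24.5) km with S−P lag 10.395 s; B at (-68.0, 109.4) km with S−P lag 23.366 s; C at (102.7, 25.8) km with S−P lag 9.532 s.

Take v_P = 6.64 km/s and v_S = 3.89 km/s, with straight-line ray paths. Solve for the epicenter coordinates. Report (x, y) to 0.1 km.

(73.1, -58.7)

Distance from S−P lag: d = Δt · v_P v_S / (v_P − v_S) = Δt · (6.64·3.89)/(6.64−3.89) ≈ 9.3926·Δt.
So d_A = 97.64, d_B = 219.47, d_C = 89.53 km.
Circle about each station: (x − 22.0)² + (y − 24.5)² = 97.64²; (x + 68.0)² + (y − 109.4)² = 219.47²; (x − 102.7)² + (y − 25.8)² = 89.53².
Subtracting pairs of circle equations eliminates x²+y² and gives linear equations (the radical axes):
-180.0 x + 169.8 y = -23125.40
161.4 x + 2.6 y = 11646.63
Solving the 2×2 system: x ≈ 73.1, y ≈ -58.7 km.
Check against A (with the unrounded x, y): √((x − 22.0)²+(y − 24.5)²) = 97.64 ≈ 97.64 km. ✓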